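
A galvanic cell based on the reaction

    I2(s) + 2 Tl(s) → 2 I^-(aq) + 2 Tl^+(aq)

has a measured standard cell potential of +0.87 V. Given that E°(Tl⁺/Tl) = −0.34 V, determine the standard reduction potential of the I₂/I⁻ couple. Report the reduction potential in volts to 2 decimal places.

In the reaction as written the I₂/I⁻ couple is reduced (cathode) and Tl⁺/Tl is oxidized (anode), so E°cell = E°(I₂/I⁻) − E°(Tl⁺/Tl).
E°(I₂/I⁻) = E°cell + E°(anode) = +0.87 + (−0.34) = +0.53 V.

+0.53 V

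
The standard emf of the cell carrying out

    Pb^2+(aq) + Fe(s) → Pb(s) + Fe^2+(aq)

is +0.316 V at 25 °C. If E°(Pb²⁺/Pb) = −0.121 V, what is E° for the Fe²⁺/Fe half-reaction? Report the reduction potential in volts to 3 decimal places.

In the reaction as written the Pb²⁺/Pb couple is reduced (cathode) and Fe²⁺/Fe is oxidized (anode), so E°cell = E°(Pb²⁺/Pb) − E°(Fe²⁺/Fe).
E°(Fe²⁺/Fe) = E°(cathode) − E°cell = −0.121 − (+0.316) = −0.437 V.

−0.437 V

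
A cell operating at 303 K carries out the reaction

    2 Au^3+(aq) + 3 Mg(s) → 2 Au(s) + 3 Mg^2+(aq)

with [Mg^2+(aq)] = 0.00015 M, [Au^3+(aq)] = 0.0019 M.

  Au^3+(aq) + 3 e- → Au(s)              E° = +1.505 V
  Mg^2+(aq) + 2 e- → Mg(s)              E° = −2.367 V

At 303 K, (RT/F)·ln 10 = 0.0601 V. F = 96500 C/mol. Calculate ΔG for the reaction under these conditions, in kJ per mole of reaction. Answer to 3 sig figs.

With Au³⁺/Au reduced at the cathode, E°cell = +1.505 − (−2.367) = +3.872 V and n = 6.
Q = [Mg^2+(aq)]^3 / [Au^3+(aq)]^2 = 9.35×10^−7, so log Q = −6.029 and E = +3.872 − (0.0601/6)(−6.029) = +3.9324 V.
ΔG = −nFE = −(6)(96500)(+3.9324) J/mol = −2280 kJ/mol.

−2280 kJ/mol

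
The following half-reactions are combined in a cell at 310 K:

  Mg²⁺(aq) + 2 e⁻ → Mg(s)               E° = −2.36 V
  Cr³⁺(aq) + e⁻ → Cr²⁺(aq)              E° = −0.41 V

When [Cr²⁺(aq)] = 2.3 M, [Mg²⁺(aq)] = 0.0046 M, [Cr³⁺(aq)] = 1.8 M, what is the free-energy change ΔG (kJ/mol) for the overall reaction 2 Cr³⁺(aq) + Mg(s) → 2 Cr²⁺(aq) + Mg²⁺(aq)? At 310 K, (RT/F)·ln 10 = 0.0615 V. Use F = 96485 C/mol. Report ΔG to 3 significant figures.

−389 kJ/mol

E°cell = −0.41 − (−2.36) = +1.95 V; the balanced reaction transfers n = 2 electrons.
Q = ([Cr²⁺(aq)]^2·[Mg²⁺(aq)]) / [Cr³⁺(aq)]^2 = 0.00751, so log Q = −2.124 and E = +1.95 − (0.0615/2)(−2.124) = +2.0153 V.
Finally ΔG = −nFE = −(2)(96485 C/mol)(+2.0153 V) = −389 kJ/mol.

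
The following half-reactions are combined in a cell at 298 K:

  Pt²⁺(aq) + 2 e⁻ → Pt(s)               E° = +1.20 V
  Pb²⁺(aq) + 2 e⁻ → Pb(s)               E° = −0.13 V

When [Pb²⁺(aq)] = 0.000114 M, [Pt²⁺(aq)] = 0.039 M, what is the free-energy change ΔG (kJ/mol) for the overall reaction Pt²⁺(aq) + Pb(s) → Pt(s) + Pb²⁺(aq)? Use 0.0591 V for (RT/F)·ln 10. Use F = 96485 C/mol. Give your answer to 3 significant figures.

−271 kJ/mol

With Pt²⁺/Pt reduced at the cathode, E°cell = +1.20 − (−0.13) = +1.33 V and n = 2.
The reaction quotient is [Pb²⁺(aq)] / [Pt²⁺(aq)] = 0.00292; by Nernst, E = +1.33 − (0.0591/2)(−2.534) = +1.4049 V.
Finally ΔG = −nFE = −(2)(96485 C/mol)(+1.4049 V) = −271 kJ/mol.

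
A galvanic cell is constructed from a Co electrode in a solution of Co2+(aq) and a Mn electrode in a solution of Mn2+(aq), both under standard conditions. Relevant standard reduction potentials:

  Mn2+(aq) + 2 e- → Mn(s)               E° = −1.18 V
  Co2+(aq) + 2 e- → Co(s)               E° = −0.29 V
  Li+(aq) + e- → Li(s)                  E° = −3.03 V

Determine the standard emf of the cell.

+0.89 V

Of the two couples in this cell, the one with the more positive reduction potential is reduced at the cathode: here that is Co²⁺/Co (−0.29 V); Mn²⁺/Mn (−1.18 V) is the anode.
E°cell = E°(cathode) − E°(anode) = −0.29 − (−1.18) = +0.89 V.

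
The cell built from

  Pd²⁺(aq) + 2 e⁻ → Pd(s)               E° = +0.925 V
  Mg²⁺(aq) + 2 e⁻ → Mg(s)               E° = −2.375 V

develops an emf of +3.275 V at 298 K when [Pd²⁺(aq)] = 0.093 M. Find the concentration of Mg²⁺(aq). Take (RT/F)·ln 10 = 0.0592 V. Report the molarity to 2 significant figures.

0.65 M

Pd²⁺/Pd is the cathode (higher E°); E°cell = +0.925 − (−2.375) = +3.300 V with n = 2.
From the Nernst equation, log Q = n(E° − E)/0.0592 = 2·(+3.300 − (+3.275))/0.0592 = 0.845.
For Pd²⁺(aq) + Mg(s) → Pd(s) + Mg²⁺(aq), the reaction quotient is Q = [Mg²⁺(aq)] / [Pd²⁺(aq)].
Substituting the known concentrations and solving, log [Mg²⁺(aq)] = −0.187 and [Mg²⁺(aq)] = 0.65 M.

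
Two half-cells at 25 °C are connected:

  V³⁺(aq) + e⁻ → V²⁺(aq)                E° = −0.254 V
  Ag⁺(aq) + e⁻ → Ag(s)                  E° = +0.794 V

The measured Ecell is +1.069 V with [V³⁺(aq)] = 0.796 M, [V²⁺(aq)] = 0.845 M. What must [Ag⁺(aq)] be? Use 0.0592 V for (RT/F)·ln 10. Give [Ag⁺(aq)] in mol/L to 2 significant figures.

Ag⁺/Ag is the cathode (higher E°); E°cell = +0.794 − (−0.254) = +1.048 V with n = 1.
Rearranging E = E° − (0.0592/n)·log Q gives log Q = 1(+1.048 − (+1.069))/0.0592 = −0.355.
The balanced reaction is Ag⁺(aq) + V²⁺(aq) → Ag(s) + V³⁺(aq), so Q = [V³⁺(aq)] / ([Ag⁺(aq)]·[V²⁺(aq)]).
Solving for the unknown gives log [Ag⁺(aq)] = 0.329, so [Ag⁺(aq)] ≈ 2.1 M.

2.1 M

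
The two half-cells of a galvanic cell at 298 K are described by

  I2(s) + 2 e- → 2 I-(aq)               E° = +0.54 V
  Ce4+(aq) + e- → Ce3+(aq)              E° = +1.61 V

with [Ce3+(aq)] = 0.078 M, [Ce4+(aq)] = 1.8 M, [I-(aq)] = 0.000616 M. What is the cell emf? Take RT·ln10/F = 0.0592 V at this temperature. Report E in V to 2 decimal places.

+0.96 V

The Ce⁴⁺/Ce³⁺ couple has the more positive E°, so it is the cathode; I₂/I⁻ is the anode.
The standard potential is +1.61 − (+0.54) = +1.07 V and the balanced reaction transfers n = 2 electrons.
The balanced reaction is 2 Ce4+(aq) + 2 I-(aq) → 2 Ce3+(aq) + I2(s), so Q = [Ce3+(aq)]^2 / ([Ce4+(aq)]^2·[I-(aq)]^2) = 4.95×10^3 and log Q = 3.694.
Applying E = E° − (RT ln10/nF)·log Q gives +1.07 − (0.0592/2)(3.694) = +0.96 V.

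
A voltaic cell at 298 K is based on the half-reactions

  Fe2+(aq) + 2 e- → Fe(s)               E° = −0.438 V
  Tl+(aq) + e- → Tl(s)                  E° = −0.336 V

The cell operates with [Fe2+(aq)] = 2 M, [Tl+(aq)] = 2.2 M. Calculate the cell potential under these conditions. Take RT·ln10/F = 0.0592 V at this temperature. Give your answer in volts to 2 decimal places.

+0.11 V

Tl⁺/Tl is reduced (cathode, E° = −0.336 V) and Fe²⁺/Fe is oxidized (anode).
The standard potential is −0.336 − (−0.438) = +0.102 V and the balanced reaction transfers n = 2 electrons.
Balancing gives 2 Tl+(aq) + Fe(s) → 2 Tl(s) + Fe2+(aq); hence Q = [Fe2+(aq)] / [Tl+(aq)]^2 = 0.413 (log Q = −0.384).
E = E° − (0.0592/n)·log Q = +0.102 − (0.0592/2)(−0.384) = +0.11 V.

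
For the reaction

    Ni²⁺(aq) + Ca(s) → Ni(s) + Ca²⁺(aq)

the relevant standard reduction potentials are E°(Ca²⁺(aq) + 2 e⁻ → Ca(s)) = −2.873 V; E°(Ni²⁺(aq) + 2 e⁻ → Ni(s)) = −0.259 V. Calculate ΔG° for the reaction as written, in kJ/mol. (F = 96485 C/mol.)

In the reaction as written Ni²⁺(aq) is reduced, so the Ni²⁺/Ni couple is the cathode and Ca²⁺/Ca is the anode.
E°cell = −0.259 − (−2.873) = +2.614 V; balancing electrons gives n = 2.
ΔG° = −nFE°cell = −(2)(96485)(+2.614) J/mol = −504 kJ/mol.

−504 kJ/mol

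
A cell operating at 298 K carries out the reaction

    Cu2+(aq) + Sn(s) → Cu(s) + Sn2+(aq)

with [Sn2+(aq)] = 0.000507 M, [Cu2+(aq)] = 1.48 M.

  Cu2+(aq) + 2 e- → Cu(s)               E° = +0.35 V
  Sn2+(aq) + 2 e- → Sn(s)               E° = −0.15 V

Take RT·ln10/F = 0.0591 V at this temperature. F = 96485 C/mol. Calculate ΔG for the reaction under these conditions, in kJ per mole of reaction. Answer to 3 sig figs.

E°cell = +0.35 − (−0.15) = +0.50 V; the balanced reaction transfers n = 2 electrons.
Q = [Sn2+(aq)] / [Cu2+(aq)] = 0.000343, so log Q = −3.465 and E = +0.50 − (0.0591/2)(−3.465) = +0.6024 V.
Finally ΔG = −nFE = −(2)(96485 C/mol)(+0.6024 V) = −116 kJ/mol.

−116 kJ/mol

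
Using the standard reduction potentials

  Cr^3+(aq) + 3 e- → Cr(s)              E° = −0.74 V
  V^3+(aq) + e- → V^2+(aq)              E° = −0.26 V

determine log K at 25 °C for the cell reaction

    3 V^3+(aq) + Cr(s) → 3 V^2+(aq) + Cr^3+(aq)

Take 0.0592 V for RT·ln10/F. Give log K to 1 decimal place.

The V³⁺/V²⁺ couple is reduced (cathode); E°cell = −0.26 − (−0.74) = +0.48 V with n = 3.
At equilibrium E = 0, so log K = nE°cell / 0.0592 = (3)(+0.48) / 0.0592 = 24.3.

log K = 24.3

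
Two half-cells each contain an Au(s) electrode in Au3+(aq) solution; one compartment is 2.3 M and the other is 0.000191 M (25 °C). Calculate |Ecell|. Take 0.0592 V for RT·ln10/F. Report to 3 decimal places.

0.081 V

For a concentration cell E°cell = 0, since both electrodes use the same couple.
The compartment with the higher Au3+(aq) concentration (2.3 M) acts as the cathode; ions are reduced there and produced at the dilute (0.000191 M) anode.
With n = 3, Ecell = −(0.0592/3)·log([dilute]/[conc]) = −(0.0592/3)·log(0.000191/2.3) = +0.081 V.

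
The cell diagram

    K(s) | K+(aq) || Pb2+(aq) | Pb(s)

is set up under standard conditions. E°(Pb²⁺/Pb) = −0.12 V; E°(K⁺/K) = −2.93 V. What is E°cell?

By convention the left-hand electrode in cell notation is the anode (oxidation) and the right-hand electrode is the cathode (reduction).
E°cell = E°(right) − E°(left) = −0.12 − (−2.93) = +2.81 V.

+2.81 V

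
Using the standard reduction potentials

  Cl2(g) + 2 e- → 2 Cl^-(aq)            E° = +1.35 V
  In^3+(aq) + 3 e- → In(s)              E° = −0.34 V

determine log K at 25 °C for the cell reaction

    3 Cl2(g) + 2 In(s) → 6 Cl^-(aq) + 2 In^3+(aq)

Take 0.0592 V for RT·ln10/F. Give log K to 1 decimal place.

The Cl₂/Cl⁻ couple is reduced (cathode); E°cell = +1.35 − (−0.34) = +1.69 V with n = 6.
At equilibrium E = 0, so log K = nE°cell / 0.0592 = (6)(+1.69) / 0.0592 = 171.3.

log K = 171.3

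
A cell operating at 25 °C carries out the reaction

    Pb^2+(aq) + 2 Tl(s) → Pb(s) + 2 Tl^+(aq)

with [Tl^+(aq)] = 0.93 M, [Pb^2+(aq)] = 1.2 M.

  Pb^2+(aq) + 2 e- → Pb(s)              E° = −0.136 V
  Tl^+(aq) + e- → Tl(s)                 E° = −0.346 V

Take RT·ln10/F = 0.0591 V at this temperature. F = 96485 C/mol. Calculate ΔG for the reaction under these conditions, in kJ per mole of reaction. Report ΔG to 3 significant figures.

The standard cell potential is −0.136 − (−0.346) = +0.210 V, with n = 2 electrons in the balanced equation.
The reaction quotient is [Tl^+(aq)]^2 / [Pb^2+(aq)] = 0.721; by Nernst, E = +0.210 − (0.0591/2)(−0.142) = +0.2142 V.
Then ΔG = −nFE = −2 × 96485 × +0.2142 J/mol = −41.3 kJ/mol.

−41.3 kJ/mol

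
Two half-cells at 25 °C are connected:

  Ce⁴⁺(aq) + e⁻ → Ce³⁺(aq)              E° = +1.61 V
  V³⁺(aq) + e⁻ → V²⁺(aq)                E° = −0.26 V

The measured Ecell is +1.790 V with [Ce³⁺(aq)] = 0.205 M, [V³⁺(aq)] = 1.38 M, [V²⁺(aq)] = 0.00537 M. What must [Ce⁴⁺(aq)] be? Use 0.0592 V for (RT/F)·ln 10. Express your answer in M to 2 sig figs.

2.3 M

With Ce⁴⁺/Ce³⁺ at the cathode and V³⁺/V²⁺ at the anode, E°cell = +1.61 − (−0.26) = +1.87 V (n = 1).
From the Nernst equation, log Q = n(E° − E)/0.0592 = 1·(+1.87 − (+1.790))/0.0592 = 1.351.
Balancing electrons gives Ce⁴⁺(aq) + V²⁺(aq) → Ce³⁺(aq) + V³⁺(aq); thus Q = ([Ce³⁺(aq)]·[V³⁺(aq)]) / ([Ce⁴⁺(aq)]·[V²⁺(aq)]).
Isolating [Ce⁴⁺(aq)] in Q = 10^{1.351} yields log [Ce⁴⁺(aq)] = 0.371, i.e. 2.3 M.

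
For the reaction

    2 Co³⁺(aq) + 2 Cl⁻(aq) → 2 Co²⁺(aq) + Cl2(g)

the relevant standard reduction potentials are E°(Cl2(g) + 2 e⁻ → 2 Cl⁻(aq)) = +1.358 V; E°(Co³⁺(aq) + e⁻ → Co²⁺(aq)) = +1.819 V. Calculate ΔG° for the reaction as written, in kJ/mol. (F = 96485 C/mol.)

In the reaction as written Co³⁺(aq) is reduced, so the Co³⁺/Co²⁺ couple is the cathode and Cl₂/Cl⁻ is the anode.
E°cell = +1.819 − (+1.358) = +0.461 V; balancing electrons gives n = 2.
ΔG° = −nFE°cell = −(2)(96485)(+0.461) J/mol = −89.0 kJ/mol.

−89.0 kJ/mol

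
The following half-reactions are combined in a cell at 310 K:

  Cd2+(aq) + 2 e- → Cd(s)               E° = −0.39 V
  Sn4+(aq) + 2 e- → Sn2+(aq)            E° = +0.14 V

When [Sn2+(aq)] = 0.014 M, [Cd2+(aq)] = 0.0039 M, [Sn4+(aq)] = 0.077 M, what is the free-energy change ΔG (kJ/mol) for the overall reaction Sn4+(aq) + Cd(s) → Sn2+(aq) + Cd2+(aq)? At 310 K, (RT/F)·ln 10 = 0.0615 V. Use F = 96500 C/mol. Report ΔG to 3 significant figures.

The standard cell potential is +0.14 − (−0.39) = +0.53 V, with n = 2 electrons in the balanced equation.
Q = ([Sn2+(aq)]·[Cd2+(aq)]) / [Sn4+(aq)] = 0.000709, so log Q = −3.149 and E = +0.53 − (0.0615/2)(−3.149) = +0.6268 V.
ΔG = −nFE = −(2)(96500)(+0.6268) J/mol = −121 kJ/mol.

−121 kJ/mol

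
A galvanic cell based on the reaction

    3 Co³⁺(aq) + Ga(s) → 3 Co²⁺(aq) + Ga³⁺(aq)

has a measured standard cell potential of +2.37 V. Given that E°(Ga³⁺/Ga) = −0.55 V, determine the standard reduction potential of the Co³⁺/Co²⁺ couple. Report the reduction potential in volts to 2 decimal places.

+1.82 V

In the reaction as written the Co³⁺/Co²⁺ couple is reduced (cathode) and Ga³⁺/Ga is oxidized (anode), so E°cell = E°(Co³⁺/Co²⁺) − E°(Ga³⁺/Ga).
E°(Co³⁺/Co²⁺) = E°cell + E°(anode) = +2.37 + (−0.55) = +1.82 V.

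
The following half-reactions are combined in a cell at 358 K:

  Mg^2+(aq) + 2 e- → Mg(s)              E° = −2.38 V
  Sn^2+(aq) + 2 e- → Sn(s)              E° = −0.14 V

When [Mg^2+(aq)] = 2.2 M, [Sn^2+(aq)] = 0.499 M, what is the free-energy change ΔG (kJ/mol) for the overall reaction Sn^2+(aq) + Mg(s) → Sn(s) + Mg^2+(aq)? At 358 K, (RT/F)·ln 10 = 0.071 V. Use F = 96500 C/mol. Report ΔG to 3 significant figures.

The standard cell potential is −0.14 − (−2.38) = +2.24 V, with n = 2 electrons in the balanced equation.
The reaction quotient is [Mg^2+(aq)] / [Sn^2+(aq)] = 4.41; by Nernst, E = +2.24 − (0.071/2)(0.644) = +2.2171 V.
Finally ΔG = −nFE = −(2)(96500 C/mol)(+2.2171 V) = −428 kJ/mol.

−428 kJ/mol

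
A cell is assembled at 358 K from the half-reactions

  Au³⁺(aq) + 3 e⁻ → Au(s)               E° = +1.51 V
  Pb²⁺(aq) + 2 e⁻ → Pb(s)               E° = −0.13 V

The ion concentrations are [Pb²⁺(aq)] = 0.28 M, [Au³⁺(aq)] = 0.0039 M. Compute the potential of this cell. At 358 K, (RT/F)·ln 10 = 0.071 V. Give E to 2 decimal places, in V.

+1.60 V

Au³⁺/Au is reduced (cathode, E° = +1.51 V) and Pb²⁺/Pb is oxidized (anode).
E°cell = +1.51 − (−0.13) = +1.64 V, with n = 6 electrons transferred.
Balancing gives 2 Au³⁺(aq) + 3 Pb(s) → 2 Au(s) + 3 Pb²⁺(aq); hence Q = [Pb²⁺(aq)]^3 / [Au³⁺(aq)]^2 = 1.44×10^3 (log Q = 3.159).
By the Nernst equation, E = +1.64 − (0.071/6)·(3.159) = +1.60 V.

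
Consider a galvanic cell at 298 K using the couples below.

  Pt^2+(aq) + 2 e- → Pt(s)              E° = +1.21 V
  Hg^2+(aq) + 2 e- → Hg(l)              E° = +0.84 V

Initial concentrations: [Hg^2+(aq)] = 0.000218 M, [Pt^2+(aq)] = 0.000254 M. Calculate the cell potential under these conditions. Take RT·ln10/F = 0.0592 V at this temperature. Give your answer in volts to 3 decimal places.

Since E°(Pt²⁺/Pt) > E°(Hg²⁺/Hg), Pt²⁺/Pt serves as the cathode.
E°cell = E°cat − E°an = +1.21 − (+0.84) = +0.37 V; n = 2.
For the overall reaction Pt^2+(aq) + Hg(l) → Pt(s) + Hg^2+(aq), Q = [Hg^2+(aq)] / [Pt^2+(aq)] = 0.858, giving log Q = −0.066.
By the Nernst equation, E = +0.37 − (0.0592/2)·(−0.066) = +0.372 V.

+0.372 V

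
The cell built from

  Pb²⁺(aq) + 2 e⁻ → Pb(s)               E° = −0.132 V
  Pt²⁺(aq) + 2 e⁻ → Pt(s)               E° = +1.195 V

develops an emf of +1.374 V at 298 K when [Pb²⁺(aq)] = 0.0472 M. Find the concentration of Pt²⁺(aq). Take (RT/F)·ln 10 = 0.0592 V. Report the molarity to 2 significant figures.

1.8 M

The Pt²⁺/Pt couple has the larger reduction potential, so it is the cathode: E°cell = +1.195 − (−0.132) = +1.327 V and n = 2.
Since E = E° − (0.0592/n)·log Q, log Q = n(E° − E)/0.0592 = −1.588.
For Pt²⁺(aq) + Pb(s) → Pt(s) + Pb²⁺(aq), the reaction quotient is Q = [Pb²⁺(aq)] / [Pt²⁺(aq)].
Isolating [Pt²⁺(aq)] in Q = 10^{−1.588} yields log [Pt²⁺(aq)] = 0.262, i.e. 1.8 M.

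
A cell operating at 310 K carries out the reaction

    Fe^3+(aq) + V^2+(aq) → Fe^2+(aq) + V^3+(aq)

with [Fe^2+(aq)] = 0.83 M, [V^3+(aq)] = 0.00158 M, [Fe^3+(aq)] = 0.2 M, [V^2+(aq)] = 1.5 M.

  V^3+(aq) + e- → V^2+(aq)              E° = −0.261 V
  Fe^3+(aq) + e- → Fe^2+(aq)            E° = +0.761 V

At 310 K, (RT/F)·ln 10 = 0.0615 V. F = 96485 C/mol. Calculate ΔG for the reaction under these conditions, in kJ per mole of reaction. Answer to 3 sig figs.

With Fe³⁺/Fe²⁺ reduced at the cathode, E°cell = +0.761 − (−0.261) = +1.022 V and n = 1.
Q = ([Fe^2+(aq)]·[V^3+(aq)]) / ([Fe^3+(aq)]·[V^2+(aq)]) = 0.00437, so log Q = −2.359 and E = +1.022 − (0.0615/1)(−2.359) = +1.1671 V.
Finally ΔG = −nFE = −(1)(96485 C/mol)(+1.1671 V) = −113 kJ/mol.

−113 kJ/mol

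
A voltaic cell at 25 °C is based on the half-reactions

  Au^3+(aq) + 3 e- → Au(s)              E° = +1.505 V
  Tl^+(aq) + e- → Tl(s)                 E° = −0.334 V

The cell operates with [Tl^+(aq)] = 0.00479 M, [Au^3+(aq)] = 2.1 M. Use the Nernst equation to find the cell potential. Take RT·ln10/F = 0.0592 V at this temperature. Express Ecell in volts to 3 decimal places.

The Au³⁺/Au couple has the more positive E°, so it is the cathode; Tl⁺/Tl is the anode.
E°cell = +1.505 − (−0.334) = +1.839 V, with n = 3 electrons transferred.
Balancing gives Au^3+(aq) + 3 Tl(s) → Au(s) + 3 Tl^+(aq); hence Q = [Tl^+(aq)]^3 / [Au^3+(aq)] = 5.23×10^−8 (log Q = −7.281).
E = E° − (0.0592/n)·log Q = +1.839 − (0.0592/3)(−7.281) = +1.983 V.

+1.983 V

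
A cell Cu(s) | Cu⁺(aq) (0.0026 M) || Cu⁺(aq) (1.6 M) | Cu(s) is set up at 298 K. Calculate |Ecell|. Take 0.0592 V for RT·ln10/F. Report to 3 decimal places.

For a concentration cell E°cell = 0, since both electrodes use the same couple.
The compartment with the higher Cu⁺(aq) concentration (1.6 M) acts as the cathode; ions are reduced there and produced at the dilute (0.0026 M) anode.
With n = 1, Ecell = −(0.0592/1)·log([dilute]/[conc]) = −(0.0592/1)·log(0.0026/1.6) = +0.165 V.

0.165 V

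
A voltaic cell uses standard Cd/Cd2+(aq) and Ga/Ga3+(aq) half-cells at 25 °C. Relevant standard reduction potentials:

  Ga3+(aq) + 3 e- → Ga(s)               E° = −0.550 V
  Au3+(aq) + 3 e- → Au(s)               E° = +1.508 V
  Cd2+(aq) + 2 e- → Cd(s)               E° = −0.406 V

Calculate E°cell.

+0.144 V

The Cd²⁺/Cd couple has the higher E°, so Cd ion is reduced (cathode) and Ga is oxidized (anode).
E°cell = E°(cathode) − E°(anode) = −0.406 − (−0.550) = +0.144 V.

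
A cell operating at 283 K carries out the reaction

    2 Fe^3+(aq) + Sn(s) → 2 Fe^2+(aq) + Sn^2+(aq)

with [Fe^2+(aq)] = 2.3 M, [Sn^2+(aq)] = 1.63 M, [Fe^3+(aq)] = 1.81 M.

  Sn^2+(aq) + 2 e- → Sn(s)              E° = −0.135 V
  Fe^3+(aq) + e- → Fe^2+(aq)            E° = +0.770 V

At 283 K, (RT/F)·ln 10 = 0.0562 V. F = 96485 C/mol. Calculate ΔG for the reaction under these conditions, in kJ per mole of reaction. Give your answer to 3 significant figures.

E°cell = +0.770 − (−0.135) = +0.905 V; the balanced reaction transfers n = 2 electrons.
The reaction quotient is ([Fe^2+(aq)]^2·[Sn^2+(aq)]) / [Fe^3+(aq)]^2 = 2.63; by Nernst, E = +0.905 − (0.0562/2)(0.420) = +0.8932 V.
ΔG = −nFE = −(2)(96485)(+0.8932) J/mol = −172 kJ/mol.

−172 kJ/mol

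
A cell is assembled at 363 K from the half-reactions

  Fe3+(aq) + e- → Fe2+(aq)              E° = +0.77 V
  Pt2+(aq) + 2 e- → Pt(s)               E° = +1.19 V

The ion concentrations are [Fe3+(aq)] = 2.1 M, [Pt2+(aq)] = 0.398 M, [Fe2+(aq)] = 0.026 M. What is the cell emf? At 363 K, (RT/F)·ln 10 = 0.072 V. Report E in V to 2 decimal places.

Since E°(Pt²⁺/Pt) > E°(Fe³⁺/Fe²⁺), Pt²⁺/Pt serves as the cathode.
E°cell = E°cat − E°an = +1.19 − (+0.77) = +0.42 V; n = 2.
The balanced reaction is Pt2+(aq) + 2 Fe2+(aq) → Pt(s) + 2 Fe3+(aq), so Q = [Fe3+(aq)]^2 / ([Pt2+(aq)]·[Fe2+(aq)]^2) = 1.64×10^4 and log Q = 4.215.
Applying E = E° − (RT ln10/nF)·log Q gives +0.42 − (0.072/2)(4.215) = +0.27 V.

+0.27 V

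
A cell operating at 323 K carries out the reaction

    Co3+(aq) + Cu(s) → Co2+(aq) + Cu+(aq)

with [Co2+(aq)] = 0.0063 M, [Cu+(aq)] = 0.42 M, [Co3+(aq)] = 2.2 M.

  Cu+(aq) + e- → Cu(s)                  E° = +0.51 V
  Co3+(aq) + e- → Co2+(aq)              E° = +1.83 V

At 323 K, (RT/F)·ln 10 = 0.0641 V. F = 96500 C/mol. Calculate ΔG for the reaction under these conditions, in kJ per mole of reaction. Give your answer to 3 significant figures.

−145 kJ/mol

The standard cell potential is +1.83 − (+0.51) = +1.32 V, with n = 1 electron in the balanced equation.
Here Q = ([Co2+(aq)]·[Cu+(aq)]) / [Co3+(aq)] = 0.0012 (log Q = −2.920), giving E = +1.32 − (0.0641/1)·(−2.920) = +1.5072 V.
ΔG = −nFE = −(1)(96500)(+1.5072) J/mol = −145 kJ/mol.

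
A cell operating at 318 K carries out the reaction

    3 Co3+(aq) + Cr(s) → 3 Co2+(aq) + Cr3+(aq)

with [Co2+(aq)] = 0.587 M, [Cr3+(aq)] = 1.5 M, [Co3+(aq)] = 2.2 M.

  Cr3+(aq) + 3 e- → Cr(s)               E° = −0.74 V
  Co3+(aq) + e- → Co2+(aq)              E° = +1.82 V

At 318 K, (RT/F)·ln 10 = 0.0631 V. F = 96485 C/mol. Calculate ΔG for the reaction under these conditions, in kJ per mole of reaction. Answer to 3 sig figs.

E°cell = +1.82 − (−0.74) = +2.56 V; the balanced reaction transfers n = 3 electrons.
Here Q = ([Co2+(aq)]^3·[Cr3+(aq)]) / [Co3+(aq)]^3 = 0.0285 (log Q = −1.545), giving E = +2.56 − (0.0631/3)·(−1.545) = +2.5925 V.
Then ΔG = −nFE = −3 × 96485 × +2.5925 J/mol = −750 kJ/mol.

−750 kJ/mol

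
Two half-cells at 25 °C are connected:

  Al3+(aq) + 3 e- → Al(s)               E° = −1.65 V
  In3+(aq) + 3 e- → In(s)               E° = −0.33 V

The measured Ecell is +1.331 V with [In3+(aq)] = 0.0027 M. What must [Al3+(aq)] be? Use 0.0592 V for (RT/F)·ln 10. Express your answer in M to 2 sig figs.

The In³⁺/In couple has the larger reduction potential, so it is the cathode: E°cell = −0.33 − (−1.65) = +1.32 V and n = 3.
Rearranging E = E° − (0.0592/n)·log Q gives log Q = 3(+1.32 − (+1.331))/0.0592 = −0.557.
The balanced reaction is In3+(aq) + Al(s) → In(s) + Al3+(aq), so Q = [Al3+(aq)] / [In3+(aq)].
Substituting the known concentrations and solving, log [Al3+(aq)] = −3.126 and [Al3+(aq)] = 0.00075 M.

0.00075 M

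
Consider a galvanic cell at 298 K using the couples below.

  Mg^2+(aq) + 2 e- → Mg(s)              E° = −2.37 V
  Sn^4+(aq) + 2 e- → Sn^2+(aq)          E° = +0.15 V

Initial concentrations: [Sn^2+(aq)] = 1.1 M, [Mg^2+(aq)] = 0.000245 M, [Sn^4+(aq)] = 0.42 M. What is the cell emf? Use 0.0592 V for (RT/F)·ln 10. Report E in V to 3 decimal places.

+2.615 V

Since E°(Sn⁴⁺/Sn²⁺) > E°(Mg²⁺/Mg), Sn⁴⁺/Sn²⁺ serves as the cathode.
E°cell = +0.15 − (−2.37) = +2.52 V, with n = 2 electrons transferred.
Balancing gives Sn^4+(aq) + Mg(s) → Sn^2+(aq) + Mg^2+(aq); hence Q = ([Sn^2+(aq)]·[Mg^2+(aq)]) / [Sn^4+(aq)] = 0.000642 (log Q = −3.193).
Applying E = E° − (RT ln10/nF)·log Q gives +2.52 − (0.0592/2)(−3.193) = +2.615 V.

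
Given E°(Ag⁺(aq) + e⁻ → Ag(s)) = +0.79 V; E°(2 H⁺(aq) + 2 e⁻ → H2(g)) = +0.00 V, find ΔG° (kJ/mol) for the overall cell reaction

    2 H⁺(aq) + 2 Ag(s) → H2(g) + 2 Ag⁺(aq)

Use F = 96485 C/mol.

In the reaction as written H⁺(aq) is reduced, so the 2H⁺/H₂ couple is the cathode and Ag⁺/Ag is the anode.
E°cell = +0.00 − (+0.79) = −0.79 V; balancing electrons gives n = 2.
ΔG° = −nFE°cell = −(2)(96485)(−0.79) J/mol = +152 kJ/mol.

+152 kJ/mol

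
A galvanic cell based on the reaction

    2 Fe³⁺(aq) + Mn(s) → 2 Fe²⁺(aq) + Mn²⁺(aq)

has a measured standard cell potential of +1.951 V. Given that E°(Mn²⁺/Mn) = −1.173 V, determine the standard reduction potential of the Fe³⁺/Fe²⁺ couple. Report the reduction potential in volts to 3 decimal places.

In the reaction as written the Fe³⁺/Fe²⁺ couple is reduced (cathode) and Mn²⁺/Mn is oxidized (anode), so E°cell = E°(Fe³⁺/Fe²⁺) − E°(Mn²⁺/Mn).
E°(Fe³⁺/Fe²⁺) = E°cell + E°(anode) = +1.951 + (−1.173) = +0.778 V.

+0.778 V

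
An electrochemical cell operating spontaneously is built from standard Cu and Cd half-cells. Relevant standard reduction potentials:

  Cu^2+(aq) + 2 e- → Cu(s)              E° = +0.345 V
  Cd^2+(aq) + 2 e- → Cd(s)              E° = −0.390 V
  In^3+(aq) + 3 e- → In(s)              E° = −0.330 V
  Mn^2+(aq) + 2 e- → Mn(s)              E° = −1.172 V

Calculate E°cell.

The Cu²⁺/Cu couple has the higher E°, so Cu ion is reduced (cathode) and Cd is oxidized (anode).
E°cell = E°(cathode) − E°(anode) = +0.345 − (−0.390) = +0.735 V.

+0.735 V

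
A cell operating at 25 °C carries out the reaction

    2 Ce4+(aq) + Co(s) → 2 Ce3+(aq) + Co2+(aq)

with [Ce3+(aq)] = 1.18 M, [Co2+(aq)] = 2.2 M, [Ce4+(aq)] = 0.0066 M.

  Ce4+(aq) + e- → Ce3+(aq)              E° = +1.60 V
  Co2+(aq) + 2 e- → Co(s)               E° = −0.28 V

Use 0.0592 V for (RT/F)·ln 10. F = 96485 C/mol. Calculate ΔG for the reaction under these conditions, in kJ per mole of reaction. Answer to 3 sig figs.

−335 kJ/mol

E°cell = +1.60 − (−0.28) = +1.88 V; the balanced reaction transfers n = 2 electrons.
The reaction quotient is ([Ce3+(aq)]^2·[Co2+(aq)]) / [Ce4+(aq)]^2 = 7.03×10^4; by Nernst, E = +1.88 − (0.0592/2)(4.847) = +1.7365 V.
Then ΔG = −nFE = −2 × 96485 × +1.7365 J/mol = −335 kJ/mol.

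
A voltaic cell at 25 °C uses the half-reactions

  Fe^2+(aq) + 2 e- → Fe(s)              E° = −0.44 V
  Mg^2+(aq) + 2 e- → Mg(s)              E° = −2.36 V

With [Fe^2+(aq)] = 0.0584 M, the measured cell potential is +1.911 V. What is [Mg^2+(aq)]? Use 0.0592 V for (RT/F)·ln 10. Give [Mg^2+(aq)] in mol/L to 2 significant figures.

0.12 M

The Fe²⁺/Fe couple has the larger reduction potential, so it is the cathode: E°cell = −0.44 − (−2.36) = +1.92 V and n = 2.
Since E = E° − (0.0592/n)·log Q, log Q = n(E° − E)/0.0592 = 0.304.
Balancing electrons gives Fe^2+(aq) + Mg(s) → Fe(s) + Mg^2+(aq); thus Q = [Mg^2+(aq)] / [Fe^2+(aq)].
Solving for the unknown gives log [Mg^2+(aq)] = −0.930, so [Mg^2+(aq)] ≈ 0.12 M.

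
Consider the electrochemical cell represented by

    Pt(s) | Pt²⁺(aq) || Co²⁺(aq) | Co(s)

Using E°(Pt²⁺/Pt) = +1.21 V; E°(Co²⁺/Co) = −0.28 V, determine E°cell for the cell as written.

By convention the left-hand electrode in cell notation is the anode (oxidation) and the right-hand electrode is the cathode (reduction).
E°cell = E°(right) − E°(left) = −0.28 − (+1.21) = −1.49 V.
The negative sign shows that, as written, the cell would require an external voltage to drive the reaction.

−1.49 V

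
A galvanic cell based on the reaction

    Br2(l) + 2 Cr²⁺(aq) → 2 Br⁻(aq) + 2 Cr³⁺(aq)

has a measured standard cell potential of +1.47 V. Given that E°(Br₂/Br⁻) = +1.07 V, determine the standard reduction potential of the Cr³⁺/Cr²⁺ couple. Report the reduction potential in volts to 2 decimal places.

In the reaction as written the Br₂/Br⁻ couple is reduced (cathode) and Cr³⁺/Cr²⁺ is oxidized (anode), so E°cell = E°(Br₂/Br⁻) − E°(Cr³⁺/Cr²⁺).
E°(Cr³⁺/Cr²⁺) = E°(cathode) − E°cell = +1.07 − (+1.47) = −0.40 V.

−0.40 V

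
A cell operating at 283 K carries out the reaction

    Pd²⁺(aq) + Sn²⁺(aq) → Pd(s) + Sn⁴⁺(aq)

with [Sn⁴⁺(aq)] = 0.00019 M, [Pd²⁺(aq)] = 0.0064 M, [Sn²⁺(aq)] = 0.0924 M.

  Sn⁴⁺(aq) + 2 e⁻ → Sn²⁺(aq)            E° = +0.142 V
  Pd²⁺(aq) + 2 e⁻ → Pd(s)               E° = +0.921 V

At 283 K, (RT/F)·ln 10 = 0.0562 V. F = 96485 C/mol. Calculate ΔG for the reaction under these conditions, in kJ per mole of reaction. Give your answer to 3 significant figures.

The standard cell potential is +0.921 − (+0.142) = +0.779 V, with n = 2 electrons in the balanced equation.
The reaction quotient is [Sn⁴⁺(aq)] / ([Pd²⁺(aq)]·[Sn²⁺(aq)]) = 0.321; by Nernst, E = +0.779 − (0.0562/2)(−0.493) = +0.7929 V.
ΔG = −nFE = −(2)(96485)(+0.7929) J/mol = −153 kJ/mol.

−153 kJ/mol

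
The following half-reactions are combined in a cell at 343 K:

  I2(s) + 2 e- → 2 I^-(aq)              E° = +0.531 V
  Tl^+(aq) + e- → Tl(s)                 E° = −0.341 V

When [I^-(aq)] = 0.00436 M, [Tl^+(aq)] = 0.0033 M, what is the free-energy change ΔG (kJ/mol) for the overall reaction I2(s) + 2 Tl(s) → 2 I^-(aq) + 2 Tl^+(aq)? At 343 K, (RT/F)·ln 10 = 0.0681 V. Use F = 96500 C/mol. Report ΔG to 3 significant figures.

−232 kJ/mol

The standard cell potential is +0.531 − (−0.341) = +0.872 V, with n = 2 electrons in the balanced equation.
Q = [I^-(aq)]^2·[Tl^+(aq)]^2 = 2.07×10^−10, so log Q = −9.684 and E = +0.872 − (0.0681/2)(−9.684) = +1.2017 V.
ΔG = −nFE = −(2)(96500)(+1.2017) J/mol = −232 kJ/mol.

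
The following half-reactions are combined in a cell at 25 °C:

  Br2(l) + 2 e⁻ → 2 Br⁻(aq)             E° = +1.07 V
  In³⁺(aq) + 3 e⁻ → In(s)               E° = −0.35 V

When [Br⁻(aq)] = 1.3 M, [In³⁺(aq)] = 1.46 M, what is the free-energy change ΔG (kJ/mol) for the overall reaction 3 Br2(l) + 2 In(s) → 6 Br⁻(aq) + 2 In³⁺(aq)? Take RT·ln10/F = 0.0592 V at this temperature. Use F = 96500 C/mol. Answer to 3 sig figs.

With Br₂/Br⁻ reduced at the cathode, E°cell = +1.07 − (−0.35) = +1.42 V and n = 6.
Q = [Br⁻(aq)]^6·[In³⁺(aq)]^2 = 10.3, so log Q = 1.012 and E = +1.42 − (0.0592/6)(1.012) = +1.4100 V.
Finally ΔG = −nFE = −(6)(96500 C/mol)(+1.4100 V) = −816 kJ/mol.

−816 kJ/mol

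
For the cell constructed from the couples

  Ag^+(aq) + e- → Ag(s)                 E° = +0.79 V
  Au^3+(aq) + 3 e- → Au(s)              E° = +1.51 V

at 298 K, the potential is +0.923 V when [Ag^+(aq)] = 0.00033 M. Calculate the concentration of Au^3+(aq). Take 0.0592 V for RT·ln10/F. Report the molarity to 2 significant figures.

0.70 M

With Au³⁺/Au at the cathode and Ag⁺/Ag at the anode, E°cell = +1.51 − (+0.79) = +0.72 V (n = 3).
Since E = E° − (0.0592/n)·log Q, log Q = n(E° − E)/0.0592 = −10.287.
Balancing electrons gives Au^3+(aq) + 3 Ag(s) → Au(s) + 3 Ag^+(aq); thus Q = [Ag^+(aq)]^3 / [Au^3+(aq)].
Isolating [Au^3+(aq)] in Q = 10^{−10.287} yields log [Au^3+(aq)] = −0.157, i.e. 0.70 M.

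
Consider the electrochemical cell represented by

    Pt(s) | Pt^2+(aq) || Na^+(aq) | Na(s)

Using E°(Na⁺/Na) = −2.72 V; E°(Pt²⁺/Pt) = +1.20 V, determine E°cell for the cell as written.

−3.92 V

By convention the left-hand electrode in cell notation is the anode (oxidation) and the right-hand electrode is the cathode (reduction).
E°cell = E°(right) − E°(left) = −2.72 − (+1.20) = −3.92 V.
The negative sign shows that, as written, the cell would require an external voltage to drive the reaction.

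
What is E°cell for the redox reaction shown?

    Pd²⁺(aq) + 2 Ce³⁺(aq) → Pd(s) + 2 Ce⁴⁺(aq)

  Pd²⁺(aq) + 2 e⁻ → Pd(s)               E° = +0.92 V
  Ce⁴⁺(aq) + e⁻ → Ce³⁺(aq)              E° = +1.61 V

−0.69 V

In the reaction as written, Pd²⁺(aq) is reduced (cathode) and Ce⁴⁺(aq) is produced by oxidation at the anode.
E°cell = E°(cathode) − E°(anode) = +0.92 − (+1.61) = −0.69 V.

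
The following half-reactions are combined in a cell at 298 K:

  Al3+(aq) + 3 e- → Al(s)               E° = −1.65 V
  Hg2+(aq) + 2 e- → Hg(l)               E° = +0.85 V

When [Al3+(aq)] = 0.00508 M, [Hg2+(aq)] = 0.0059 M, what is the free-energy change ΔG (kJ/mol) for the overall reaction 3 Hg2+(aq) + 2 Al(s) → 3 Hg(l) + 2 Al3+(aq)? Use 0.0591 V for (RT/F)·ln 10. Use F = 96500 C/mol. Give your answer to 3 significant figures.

E°cell = +0.85 − (−1.65) = +2.50 V; the balanced reaction transfers n = 6 electrons.
Q = [Al3+(aq)]^2 / [Hg2+(aq)]^3 = 126, so log Q = 2.099 and E = +2.50 − (0.0591/6)(2.099) = +2.4793 V.
Finally ΔG = −nFE = −(6)(96500 C/mol)(+2.4793 V) = −1440 kJ/mol.

−1440 kJ/mol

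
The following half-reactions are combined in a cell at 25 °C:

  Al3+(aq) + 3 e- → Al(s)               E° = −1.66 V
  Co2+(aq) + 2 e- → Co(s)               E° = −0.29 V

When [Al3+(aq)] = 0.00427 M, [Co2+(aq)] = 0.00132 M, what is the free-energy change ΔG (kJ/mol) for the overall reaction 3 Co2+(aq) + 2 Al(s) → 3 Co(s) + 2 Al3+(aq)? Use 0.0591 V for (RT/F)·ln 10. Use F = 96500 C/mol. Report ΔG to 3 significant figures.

E°cell = −0.29 − (−1.66) = +1.37 V; the balanced reaction transfers n = 6 electrons.
Q = [Al3+(aq)]^2 / [Co2+(aq)]^3 = 7.93×10^3, so log Q = 3.899 and E = +1.37 − (0.0591/6)(3.899) = +1.3316 V.
Finally ΔG = −nFE = −(6)(96500 C/mol)(+1.3316 V) = −771 kJ/mol.

−771 kJ/mol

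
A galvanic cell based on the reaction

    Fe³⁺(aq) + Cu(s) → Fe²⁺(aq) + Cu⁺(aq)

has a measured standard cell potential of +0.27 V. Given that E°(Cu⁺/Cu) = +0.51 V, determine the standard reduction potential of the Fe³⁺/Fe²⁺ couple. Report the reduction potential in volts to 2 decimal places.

+0.78 V

In the reaction as written the Fe³⁺/Fe²⁺ couple is reduced (cathode) and Cu⁺/Cu is oxidized (anode), so E°cell = E°(Fe³⁺/Fe²⁺) − E°(Cu⁺/Cu).
E°(Fe³⁺/Fe²⁺) = E°cell + E°(anode) = +0.27 + (+0.51) = +0.78 V.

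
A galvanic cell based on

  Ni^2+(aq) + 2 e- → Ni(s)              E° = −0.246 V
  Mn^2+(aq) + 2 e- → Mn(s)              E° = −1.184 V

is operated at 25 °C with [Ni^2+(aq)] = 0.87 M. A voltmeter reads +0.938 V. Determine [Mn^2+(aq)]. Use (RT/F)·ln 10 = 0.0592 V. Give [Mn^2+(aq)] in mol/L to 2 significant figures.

0.87 M

With Ni²⁺/Ni at the cathode and Mn²⁺/Mn at the anode, E°cell = −0.246 − (−1.184) = +0.938 V (n = 2).
Rearranging E = E° − (0.0592/n)·log Q gives log Q = 2(+0.938 − (+0.938))/0.0592 = 0.000.
For Ni^2+(aq) + Mn(s) → Ni(s) + Mn^2+(aq), the reaction quotient is Q = [Mn^2+(aq)] / [Ni^2+(aq)].
Solving for the unknown gives log [Mn^2+(aq)] = −0.060, so [Mn^2+(aq)] ≈ 0.87 M.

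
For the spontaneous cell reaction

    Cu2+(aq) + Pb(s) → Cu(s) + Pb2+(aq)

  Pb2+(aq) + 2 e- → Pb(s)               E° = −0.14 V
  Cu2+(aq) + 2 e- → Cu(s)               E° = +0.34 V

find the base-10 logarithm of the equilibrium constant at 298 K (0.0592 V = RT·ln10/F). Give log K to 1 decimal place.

log K = 16.2

The Cu²⁺/Cu couple is reduced (cathode); E°cell = +0.34 − (−0.14) = +0.48 V with n = 2.
At equilibrium E = 0, so log K = nE°cell / 0.0592 = (2)(+0.48) / 0.0592 = 16.2.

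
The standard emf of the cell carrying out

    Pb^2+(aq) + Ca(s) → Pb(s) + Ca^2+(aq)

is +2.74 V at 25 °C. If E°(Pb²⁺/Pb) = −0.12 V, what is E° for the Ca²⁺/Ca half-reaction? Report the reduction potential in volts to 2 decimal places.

In the reaction as written the Pb²⁺/Pb couple is reduced (cathode) and Ca²⁺/Ca is oxidized (anode), so E°cell = E°(Pb²⁺/Pb) − E°(Ca²⁺/Ca).
E°(Ca²⁺/Ca) = E°(cathode) − E°cell = −0.12 − (+2.74) = −2.86 V.

−2.86 V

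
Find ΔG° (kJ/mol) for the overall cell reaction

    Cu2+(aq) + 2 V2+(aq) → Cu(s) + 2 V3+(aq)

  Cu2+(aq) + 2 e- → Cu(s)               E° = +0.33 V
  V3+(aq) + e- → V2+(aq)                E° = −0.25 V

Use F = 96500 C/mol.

In the reaction as written Cu2+(aq) is reduced, so the Cu²⁺/Cu couple is the cathode and V³⁺/V²⁺ is the anode.
E°cell = +0.33 − (−0.25) = +0.58 V; balancing electrons gives n = 2.
ΔG° = −nFE°cell = −(2)(96500)(+0.58) J/mol = −112 kJ/mol.

−112 kJ/mol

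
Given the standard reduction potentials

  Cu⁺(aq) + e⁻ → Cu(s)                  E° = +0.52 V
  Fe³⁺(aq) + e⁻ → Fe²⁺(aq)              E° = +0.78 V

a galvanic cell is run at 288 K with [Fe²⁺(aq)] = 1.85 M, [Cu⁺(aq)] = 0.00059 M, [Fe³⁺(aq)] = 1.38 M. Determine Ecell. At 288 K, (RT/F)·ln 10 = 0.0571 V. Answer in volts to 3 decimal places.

The Fe³⁺/Fe²⁺ couple has the more positive E°, so it is the cathode; Cu⁺/Cu is the anode.
E°cell = E°cat − E°an = +0.78 − (+0.52) = +0.26 V; n = 1.
For the overall reaction Fe³⁺(aq) + Cu(s) → Fe²⁺(aq) + Cu⁺(aq), Q = ([Fe²⁺(aq)]·[Cu⁺(aq)]) / [Fe³⁺(aq)] = 0.000791, giving log Q = −3.102.
By the Nernst equation, E = +0.26 − (0.0571/1)·(−3.102) = +0.437 V.

+0.437 V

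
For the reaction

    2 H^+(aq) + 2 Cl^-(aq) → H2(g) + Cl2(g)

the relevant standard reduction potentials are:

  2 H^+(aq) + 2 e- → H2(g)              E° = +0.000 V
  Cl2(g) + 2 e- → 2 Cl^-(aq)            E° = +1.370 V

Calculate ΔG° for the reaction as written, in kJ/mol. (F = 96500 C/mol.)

+264 kJ/mol

In the reaction as written H^+(aq) is reduced, so the 2H⁺/H₂ couple is the cathode and Cl₂/Cl⁻ is the anode.
E°cell = +0.000 − (+1.370) = −1.370 V; balancing electrons gives n = 2.
ΔG° = −nFE°cell = −(2)(96500)(−1.370) J/mol = +264 kJ/mol.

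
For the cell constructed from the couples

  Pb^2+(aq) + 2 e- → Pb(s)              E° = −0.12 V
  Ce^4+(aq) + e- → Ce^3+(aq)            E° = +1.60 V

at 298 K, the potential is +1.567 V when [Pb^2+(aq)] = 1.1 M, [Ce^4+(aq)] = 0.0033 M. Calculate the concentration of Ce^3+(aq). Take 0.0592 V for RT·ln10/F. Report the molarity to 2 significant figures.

1.2 M

With Ce⁴⁺/Ce³⁺ at the cathode and Pb²⁺/Pb at the anode, E°cell = +1.60 − (−0.12) = +1.72 V (n = 2).
Since E = E° − (0.0592/n)·log Q, log Q = n(E° − E)/0.0592 = 5.169.
For 2 Ce^4+(aq) + Pb(s) → 2 Ce^3+(aq) + Pb^2+(aq), the reaction quotient is Q = ([Ce^3+(aq)]^2·[Pb^2+(aq)]) / [Ce^4+(aq)]^2.
Solving for the unknown gives log [Ce^3+(aq)] = 0.082, so [Ce^3+(aq)] ≈ 1.2 M.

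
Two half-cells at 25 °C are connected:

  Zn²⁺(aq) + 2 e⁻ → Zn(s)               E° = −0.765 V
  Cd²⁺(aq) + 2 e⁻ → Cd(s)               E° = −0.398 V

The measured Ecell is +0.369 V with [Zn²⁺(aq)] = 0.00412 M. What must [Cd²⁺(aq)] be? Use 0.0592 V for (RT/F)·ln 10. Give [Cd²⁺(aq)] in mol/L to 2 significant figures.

Cd²⁺/Cd is the cathode (higher E°); E°cell = −0.398 − (−0.765) = +0.367 V with n = 2.
From the Nernst equation, log Q = n(E° − E)/0.0592 = 2·(+0.367 − (+0.369))/0.0592 = −0.068.
For Cd²⁺(aq) + Zn(s) → Cd(s) + Zn²⁺(aq), the reaction quotient is Q = [Zn²⁺(aq)] / [Cd²⁺(aq)].
Isolating [Cd²⁺(aq)] in Q = 10^{−0.068} yields log [Cd²⁺(aq)] = −2.317, i.e. 0.0048 M.

0.0048 M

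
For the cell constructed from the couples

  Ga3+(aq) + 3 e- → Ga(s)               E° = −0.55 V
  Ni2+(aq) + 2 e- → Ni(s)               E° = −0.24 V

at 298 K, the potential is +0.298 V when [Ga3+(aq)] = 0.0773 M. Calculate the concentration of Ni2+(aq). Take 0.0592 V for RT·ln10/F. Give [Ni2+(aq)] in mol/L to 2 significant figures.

0.071 M

With Ni²⁺/Ni at the cathode and Ga³⁺/Ga at the anode, E°cell = −0.24 − (−0.55) = +0.31 V (n = 6).
Rearranging E = E° − (0.0592/n)·log Q gives log Q = 6(+0.31 − (+0.298))/0.0592 = 1.216.
The balanced reaction is 3 Ni2+(aq) + 2 Ga(s) → 3 Ni(s) + 2 Ga3+(aq), so Q = [Ga3+(aq)]^2 / [Ni2+(aq)]^3.
Isolating [Ni2+(aq)] in Q = 10^{1.216} yields log [Ni2+(aq)] = −1.147, i.e. 0.071 M.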